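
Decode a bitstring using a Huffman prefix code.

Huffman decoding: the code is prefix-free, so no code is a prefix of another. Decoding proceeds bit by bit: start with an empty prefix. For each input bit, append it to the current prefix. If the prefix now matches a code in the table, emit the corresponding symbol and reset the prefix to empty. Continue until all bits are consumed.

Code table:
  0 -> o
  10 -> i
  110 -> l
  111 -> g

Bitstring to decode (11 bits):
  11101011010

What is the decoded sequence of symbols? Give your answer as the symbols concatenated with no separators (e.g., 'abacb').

Bit 0: prefix='1' (no match yet)
Bit 1: prefix='11' (no match yet)
Bit 2: prefix='111' -> emit 'g', reset
Bit 3: prefix='0' -> emit 'o', reset
Bit 4: prefix='1' (no match yet)
Bit 5: prefix='10' -> emit 'i', reset
Bit 6: prefix='1' (no match yet)
Bit 7: prefix='11' (no match yet)
Bit 8: prefix='110' -> emit 'l', reset
Bit 9: prefix='1' (no match yet)
Bit 10: prefix='10' -> emit 'i', reset

Answer: goili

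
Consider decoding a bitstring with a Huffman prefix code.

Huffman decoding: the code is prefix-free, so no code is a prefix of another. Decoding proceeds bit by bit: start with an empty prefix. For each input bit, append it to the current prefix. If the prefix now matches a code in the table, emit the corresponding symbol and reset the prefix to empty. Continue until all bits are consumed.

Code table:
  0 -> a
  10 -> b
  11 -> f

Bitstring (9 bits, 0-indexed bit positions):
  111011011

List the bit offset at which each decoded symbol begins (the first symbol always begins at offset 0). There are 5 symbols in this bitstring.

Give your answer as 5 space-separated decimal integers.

Answer: 0 2 4 6 7

Derivation:
Bit 0: prefix='1' (no match yet)
Bit 1: prefix='11' -> emit 'f', reset
Bit 2: prefix='1' (no match yet)
Bit 3: prefix='10' -> emit 'b', reset
Bit 4: prefix='1' (no match yet)
Bit 5: prefix='11' -> emit 'f', reset
Bit 6: prefix='0' -> emit 'a', reset
Bit 7: prefix='1' (no match yet)
Bit 8: prefix='11' -> emit 'f', reset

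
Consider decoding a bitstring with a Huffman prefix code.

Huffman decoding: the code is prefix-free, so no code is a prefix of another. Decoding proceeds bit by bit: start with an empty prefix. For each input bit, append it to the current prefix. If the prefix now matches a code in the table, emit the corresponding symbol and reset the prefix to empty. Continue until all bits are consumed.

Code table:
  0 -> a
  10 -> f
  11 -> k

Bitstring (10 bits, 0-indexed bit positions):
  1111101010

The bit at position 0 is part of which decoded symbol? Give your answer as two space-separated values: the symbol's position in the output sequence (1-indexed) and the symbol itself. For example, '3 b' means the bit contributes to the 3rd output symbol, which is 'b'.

Bit 0: prefix='1' (no match yet)
Bit 1: prefix='11' -> emit 'k', reset
Bit 2: prefix='1' (no match yet)
Bit 3: prefix='11' -> emit 'k', reset
Bit 4: prefix='1' (no match yet)

Answer: 1 k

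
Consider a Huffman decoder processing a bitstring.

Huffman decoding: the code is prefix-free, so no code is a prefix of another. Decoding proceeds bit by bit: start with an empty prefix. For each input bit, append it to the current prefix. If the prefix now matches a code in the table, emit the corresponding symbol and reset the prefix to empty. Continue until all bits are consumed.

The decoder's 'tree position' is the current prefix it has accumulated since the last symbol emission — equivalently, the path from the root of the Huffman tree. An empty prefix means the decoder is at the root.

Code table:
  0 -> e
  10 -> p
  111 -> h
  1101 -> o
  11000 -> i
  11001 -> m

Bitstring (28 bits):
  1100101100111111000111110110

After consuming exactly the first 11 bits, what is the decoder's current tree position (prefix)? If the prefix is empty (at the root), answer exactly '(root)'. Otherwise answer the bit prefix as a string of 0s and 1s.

Bit 0: prefix='1' (no match yet)
Bit 1: prefix='11' (no match yet)
Bit 2: prefix='110' (no match yet)
Bit 3: prefix='1100' (no match yet)
Bit 4: prefix='11001' -> emit 'm', reset
Bit 5: prefix='0' -> emit 'e', reset
Bit 6: prefix='1' (no match yet)
Bit 7: prefix='11' (no match yet)
Bit 8: prefix='110' (no match yet)
Bit 9: prefix='1100' (no match yet)
Bit 10: prefix='11001' -> emit 'm', reset

Answer: (root)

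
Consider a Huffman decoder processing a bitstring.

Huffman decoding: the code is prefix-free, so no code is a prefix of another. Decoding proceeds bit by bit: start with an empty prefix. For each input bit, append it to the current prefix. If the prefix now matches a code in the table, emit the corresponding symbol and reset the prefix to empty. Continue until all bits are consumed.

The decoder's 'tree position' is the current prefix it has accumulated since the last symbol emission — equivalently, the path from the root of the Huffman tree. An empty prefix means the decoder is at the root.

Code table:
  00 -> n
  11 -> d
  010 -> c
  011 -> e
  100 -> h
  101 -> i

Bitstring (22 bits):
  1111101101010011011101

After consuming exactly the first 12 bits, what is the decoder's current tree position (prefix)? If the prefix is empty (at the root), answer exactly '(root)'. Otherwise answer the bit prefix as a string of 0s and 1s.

Answer: 01

Derivation:
Bit 0: prefix='1' (no match yet)
Bit 1: prefix='11' -> emit 'd', reset
Bit 2: prefix='1' (no match yet)
Bit 3: prefix='11' -> emit 'd', reset
Bit 4: prefix='1' (no match yet)
Bit 5: prefix='10' (no match yet)
Bit 6: prefix='101' -> emit 'i', reset
Bit 7: prefix='1' (no match yet)
Bit 8: prefix='10' (no match yet)
Bit 9: prefix='101' -> emit 'i', reset
Bit 10: prefix='0' (no match yet)
Bit 11: prefix='01' (no match yet)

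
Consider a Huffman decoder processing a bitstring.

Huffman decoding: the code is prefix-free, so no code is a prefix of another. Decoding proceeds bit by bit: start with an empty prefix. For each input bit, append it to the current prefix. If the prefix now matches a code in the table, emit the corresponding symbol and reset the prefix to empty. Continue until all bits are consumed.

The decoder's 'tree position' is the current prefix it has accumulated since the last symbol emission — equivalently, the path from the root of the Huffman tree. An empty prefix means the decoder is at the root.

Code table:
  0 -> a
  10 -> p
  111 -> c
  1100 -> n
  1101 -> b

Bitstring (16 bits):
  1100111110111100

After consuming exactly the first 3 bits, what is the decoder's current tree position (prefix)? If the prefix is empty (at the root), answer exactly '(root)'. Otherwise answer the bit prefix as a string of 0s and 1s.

Answer: 110

Derivation:
Bit 0: prefix='1' (no match yet)
Bit 1: prefix='11' (no match yet)
Bit 2: prefix='110' (no match yet)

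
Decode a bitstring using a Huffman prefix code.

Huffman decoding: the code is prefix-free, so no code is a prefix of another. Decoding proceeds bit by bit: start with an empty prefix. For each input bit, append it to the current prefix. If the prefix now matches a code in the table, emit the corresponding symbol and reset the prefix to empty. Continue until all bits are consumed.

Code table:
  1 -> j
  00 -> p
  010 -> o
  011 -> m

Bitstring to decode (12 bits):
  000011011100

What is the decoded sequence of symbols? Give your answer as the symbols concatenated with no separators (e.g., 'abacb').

Bit 0: prefix='0' (no match yet)
Bit 1: prefix='00' -> emit 'p', reset
Bit 2: prefix='0' (no match yet)
Bit 3: prefix='00' -> emit 'p', reset
Bit 4: prefix='1' -> emit 'j', reset
Bit 5: prefix='1' -> emit 'j', reset
Bit 6: prefix='0' (no match yet)
Bit 7: prefix='01' (no match yet)
Bit 8: prefix='011' -> emit 'm', reset
Bit 9: prefix='1' -> emit 'j', reset
Bit 10: prefix='0' (no match yet)
Bit 11: prefix='00' -> emit 'p', reset

Answer: ppjjmjp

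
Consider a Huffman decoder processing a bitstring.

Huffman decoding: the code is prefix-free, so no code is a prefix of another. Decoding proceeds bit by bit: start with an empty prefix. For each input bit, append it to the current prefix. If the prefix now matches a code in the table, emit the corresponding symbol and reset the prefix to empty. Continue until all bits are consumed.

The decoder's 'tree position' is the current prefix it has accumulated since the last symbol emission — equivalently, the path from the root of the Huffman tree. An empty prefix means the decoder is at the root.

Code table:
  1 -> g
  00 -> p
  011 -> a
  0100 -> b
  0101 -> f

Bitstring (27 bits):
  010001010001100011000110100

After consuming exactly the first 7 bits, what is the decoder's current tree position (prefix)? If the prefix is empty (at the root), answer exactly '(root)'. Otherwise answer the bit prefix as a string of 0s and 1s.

Answer: 010

Derivation:
Bit 0: prefix='0' (no match yet)
Bit 1: prefix='01' (no match yet)
Bit 2: prefix='010' (no match yet)
Bit 3: prefix='0100' -> emit 'b', reset
Bit 4: prefix='0' (no match yet)
Bit 5: prefix='01' (no match yet)
Bit 6: prefix='010' (no match yet)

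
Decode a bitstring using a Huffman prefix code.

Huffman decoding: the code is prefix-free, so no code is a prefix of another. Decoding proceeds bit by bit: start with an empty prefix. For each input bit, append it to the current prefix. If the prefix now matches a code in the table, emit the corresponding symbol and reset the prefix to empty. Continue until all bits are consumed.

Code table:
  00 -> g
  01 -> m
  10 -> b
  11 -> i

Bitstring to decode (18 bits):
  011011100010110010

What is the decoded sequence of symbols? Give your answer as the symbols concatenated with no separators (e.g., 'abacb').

Bit 0: prefix='0' (no match yet)
Bit 1: prefix='01' -> emit 'm', reset
Bit 2: prefix='1' (no match yet)
Bit 3: prefix='10' -> emit 'b', reset
Bit 4: prefix='1' (no match yet)
Bit 5: prefix='11' -> emit 'i', reset
Bit 6: prefix='1' (no match yet)
Bit 7: prefix='10' -> emit 'b', reset
Bit 8: prefix='0' (no match yet)
Bit 9: prefix='00' -> emit 'g', reset
Bit 10: prefix='1' (no match yet)
Bit 11: prefix='10' -> emit 'b', reset
Bit 12: prefix='1' (no match yet)
Bit 13: prefix='11' -> emit 'i', reset
Bit 14: prefix='0' (no match yet)
Bit 15: prefix='00' -> emit 'g', reset
Bit 16: prefix='1' (no match yet)
Bit 17: prefix='10' -> emit 'b', reset

Answer: mbibgbigb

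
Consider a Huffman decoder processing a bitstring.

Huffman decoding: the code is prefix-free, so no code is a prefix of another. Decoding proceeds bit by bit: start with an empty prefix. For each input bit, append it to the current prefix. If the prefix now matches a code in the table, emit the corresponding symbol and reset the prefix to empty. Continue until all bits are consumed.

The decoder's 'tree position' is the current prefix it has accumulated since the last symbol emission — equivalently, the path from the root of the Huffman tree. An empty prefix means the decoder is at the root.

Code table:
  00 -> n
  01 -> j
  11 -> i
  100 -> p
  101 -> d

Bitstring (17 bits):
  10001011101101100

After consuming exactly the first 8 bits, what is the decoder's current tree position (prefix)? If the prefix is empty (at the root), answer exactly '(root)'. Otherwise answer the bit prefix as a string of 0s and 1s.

Bit 0: prefix='1' (no match yet)
Bit 1: prefix='10' (no match yet)
Bit 2: prefix='100' -> emit 'p', reset
Bit 3: prefix='0' (no match yet)
Bit 4: prefix='01' -> emit 'j', reset
Bit 5: prefix='0' (no match yet)
Bit 6: prefix='01' -> emit 'j', reset
Bit 7: prefix='1' (no match yet)

Answer: 1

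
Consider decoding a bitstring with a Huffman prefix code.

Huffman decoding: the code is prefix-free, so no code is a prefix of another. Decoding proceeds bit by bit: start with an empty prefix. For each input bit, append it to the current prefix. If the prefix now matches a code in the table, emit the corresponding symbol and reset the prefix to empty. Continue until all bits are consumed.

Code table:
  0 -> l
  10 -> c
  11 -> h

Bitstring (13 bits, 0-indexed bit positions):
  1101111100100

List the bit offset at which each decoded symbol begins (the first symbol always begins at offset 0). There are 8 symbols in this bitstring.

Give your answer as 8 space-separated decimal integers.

Answer: 0 2 3 5 7 9 10 12

Derivation:
Bit 0: prefix='1' (no match yet)
Bit 1: prefix='11' -> emit 'h', reset
Bit 2: prefix='0' -> emit 'l', reset
Bit 3: prefix='1' (no match yet)
Bit 4: prefix='11' -> emit 'h', reset
Bit 5: prefix='1' (no match yet)
Bit 6: prefix='11' -> emit 'h', reset
Bit 7: prefix='1' (no match yet)
Bit 8: prefix='10' -> emit 'c', reset
Bit 9: prefix='0' -> emit 'l', reset
Bit 10: prefix='1' (no match yet)
Bit 11: prefix='10' -> emit 'c', reset
Bit 12: prefix='0' -> emit 'l', reset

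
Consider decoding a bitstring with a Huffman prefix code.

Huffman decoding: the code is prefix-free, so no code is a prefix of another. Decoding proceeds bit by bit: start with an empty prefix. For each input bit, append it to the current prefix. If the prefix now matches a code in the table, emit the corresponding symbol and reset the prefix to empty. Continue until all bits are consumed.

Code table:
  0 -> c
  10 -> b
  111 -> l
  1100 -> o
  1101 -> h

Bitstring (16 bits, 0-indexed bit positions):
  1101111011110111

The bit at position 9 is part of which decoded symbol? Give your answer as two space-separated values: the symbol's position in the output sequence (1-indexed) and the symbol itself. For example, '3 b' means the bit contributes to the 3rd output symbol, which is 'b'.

Answer: 4 l

Derivation:
Bit 0: prefix='1' (no match yet)
Bit 1: prefix='11' (no match yet)
Bit 2: prefix='110' (no match yet)
Bit 3: prefix='1101' -> emit 'h', reset
Bit 4: prefix='1' (no match yet)
Bit 5: prefix='11' (no match yet)
Bit 6: prefix='111' -> emit 'l', reset
Bit 7: prefix='0' -> emit 'c', reset
Bit 8: prefix='1' (no match yet)
Bit 9: prefix='11' (no match yet)
Bit 10: prefix='111' -> emit 'l', reset
Bit 11: prefix='1' (no match yet)
Bit 12: prefix='10' -> emit 'b', reset
Bit 13: prefix='1' (no match yet)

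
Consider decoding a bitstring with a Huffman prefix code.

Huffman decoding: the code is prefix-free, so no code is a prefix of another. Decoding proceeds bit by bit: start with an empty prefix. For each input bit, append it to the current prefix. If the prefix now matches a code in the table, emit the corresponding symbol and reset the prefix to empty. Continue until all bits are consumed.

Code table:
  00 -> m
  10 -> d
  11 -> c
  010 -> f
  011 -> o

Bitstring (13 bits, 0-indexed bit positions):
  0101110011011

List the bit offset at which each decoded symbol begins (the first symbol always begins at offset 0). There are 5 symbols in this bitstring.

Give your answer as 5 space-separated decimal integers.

Bit 0: prefix='0' (no match yet)
Bit 1: prefix='01' (no match yet)
Bit 2: prefix='010' -> emit 'f', reset
Bit 3: prefix='1' (no match yet)
Bit 4: prefix='11' -> emit 'c', reset
Bit 5: prefix='1' (no match yet)
Bit 6: prefix='10' -> emit 'd', reset
Bit 7: prefix='0' (no match yet)
Bit 8: prefix='01' (no match yet)
Bit 9: prefix='011' -> emit 'o', reset
Bit 10: prefix='0' (no match yet)
Bit 11: prefix='01' (no match yet)
Bit 12: prefix='011' -> emit 'o', reset

Answer: 0 3 5 7 10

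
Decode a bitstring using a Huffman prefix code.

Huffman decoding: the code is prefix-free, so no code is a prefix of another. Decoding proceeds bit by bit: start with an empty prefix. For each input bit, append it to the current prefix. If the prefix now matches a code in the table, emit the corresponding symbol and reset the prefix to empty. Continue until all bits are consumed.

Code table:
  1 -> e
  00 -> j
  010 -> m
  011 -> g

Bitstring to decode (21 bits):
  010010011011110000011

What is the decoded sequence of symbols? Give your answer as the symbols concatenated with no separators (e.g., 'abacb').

Answer: mmggeejjg

Derivation:
Bit 0: prefix='0' (no match yet)
Bit 1: prefix='01' (no match yet)
Bit 2: prefix='010' -> emit 'm', reset
Bit 3: prefix='0' (no match yet)
Bit 4: prefix='01' (no match yet)
Bit 5: prefix='010' -> emit 'm', reset
Bit 6: prefix='0' (no match yet)
Bit 7: prefix='01' (no match yet)
Bit 8: prefix='011' -> emit 'g', reset
Bit 9: prefix='0' (no match yet)
Bit 10: prefix='01' (no match yet)
Bit 11: prefix='011' -> emit 'g', reset
Bit 12: prefix='1' -> emit 'e', reset
Bit 13: prefix='1' -> emit 'e', reset
Bit 14: prefix='0' (no match yet)
Bit 15: prefix='00' -> emit 'j', reset
Bit 16: prefix='0' (no match yet)
Bit 17: prefix='00' -> emit 'j', reset
Bit 18: prefix='0' (no match yet)
Bit 19: prefix='01' (no match yet)
Bit 20: prefix='011' -> emit 'g', reset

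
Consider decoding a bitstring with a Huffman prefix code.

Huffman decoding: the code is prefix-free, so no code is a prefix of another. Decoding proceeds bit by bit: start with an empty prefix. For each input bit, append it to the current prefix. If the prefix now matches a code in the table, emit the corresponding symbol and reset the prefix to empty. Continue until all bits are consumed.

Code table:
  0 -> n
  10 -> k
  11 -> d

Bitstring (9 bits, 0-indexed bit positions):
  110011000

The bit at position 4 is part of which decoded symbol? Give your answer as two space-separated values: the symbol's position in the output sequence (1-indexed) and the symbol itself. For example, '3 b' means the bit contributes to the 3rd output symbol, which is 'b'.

Answer: 4 d

Derivation:
Bit 0: prefix='1' (no match yet)
Bit 1: prefix='11' -> emit 'd', reset
Bit 2: prefix='0' -> emit 'n', reset
Bit 3: prefix='0' -> emit 'n', reset
Bit 4: prefix='1' (no match yet)
Bit 5: prefix='11' -> emit 'd', reset
Bit 6: prefix='0' -> emit 'n', reset
Bit 7: prefix='0' -> emit 'n', reset
Bit 8: prefix='0' -> emit 'n', reset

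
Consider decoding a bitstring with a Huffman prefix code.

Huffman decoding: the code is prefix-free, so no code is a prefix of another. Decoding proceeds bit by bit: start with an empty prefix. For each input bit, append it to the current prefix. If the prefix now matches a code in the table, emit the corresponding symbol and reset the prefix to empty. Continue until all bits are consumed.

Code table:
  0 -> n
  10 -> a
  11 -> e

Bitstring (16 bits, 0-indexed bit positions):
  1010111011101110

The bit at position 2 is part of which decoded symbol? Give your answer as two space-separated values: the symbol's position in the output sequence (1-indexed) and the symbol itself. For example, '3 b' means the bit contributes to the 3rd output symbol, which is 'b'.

Bit 0: prefix='1' (no match yet)
Bit 1: prefix='10' -> emit 'a', reset
Bit 2: prefix='1' (no match yet)
Bit 3: prefix='10' -> emit 'a', reset
Bit 4: prefix='1' (no match yet)
Bit 5: prefix='11' -> emit 'e', reset
Bit 6: prefix='1' (no match yet)

Answer: 2 a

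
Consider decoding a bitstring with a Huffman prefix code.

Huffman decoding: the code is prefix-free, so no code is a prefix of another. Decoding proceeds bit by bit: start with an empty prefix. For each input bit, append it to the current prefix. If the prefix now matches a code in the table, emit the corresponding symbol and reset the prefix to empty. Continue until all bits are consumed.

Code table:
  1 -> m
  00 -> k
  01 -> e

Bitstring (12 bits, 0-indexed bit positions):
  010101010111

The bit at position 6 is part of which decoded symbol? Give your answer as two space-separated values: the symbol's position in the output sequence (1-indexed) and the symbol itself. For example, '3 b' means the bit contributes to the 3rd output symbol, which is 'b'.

Bit 0: prefix='0' (no match yet)
Bit 1: prefix='01' -> emit 'e', reset
Bit 2: prefix='0' (no match yet)
Bit 3: prefix='01' -> emit 'e', reset
Bit 4: prefix='0' (no match yet)
Bit 5: prefix='01' -> emit 'e', reset
Bit 6: prefix='0' (no match yet)
Bit 7: prefix='01' -> emit 'e', reset
Bit 8: prefix='0' (no match yet)
Bit 9: prefix='01' -> emit 'e', reset
Bit 10: prefix='1' -> emit 'm', reset

Answer: 4 e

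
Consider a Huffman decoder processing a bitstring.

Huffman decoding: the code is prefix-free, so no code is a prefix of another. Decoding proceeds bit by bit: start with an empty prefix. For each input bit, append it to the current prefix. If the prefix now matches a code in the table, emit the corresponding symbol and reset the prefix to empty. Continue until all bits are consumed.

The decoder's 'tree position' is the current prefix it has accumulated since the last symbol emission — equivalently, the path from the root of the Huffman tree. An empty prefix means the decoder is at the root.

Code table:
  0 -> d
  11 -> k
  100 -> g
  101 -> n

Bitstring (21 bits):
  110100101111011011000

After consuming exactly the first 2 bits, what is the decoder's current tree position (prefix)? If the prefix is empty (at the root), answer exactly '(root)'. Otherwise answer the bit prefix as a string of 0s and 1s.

Answer: (root)

Derivation:
Bit 0: prefix='1' (no match yet)
Bit 1: prefix='11' -> emit 'k', reset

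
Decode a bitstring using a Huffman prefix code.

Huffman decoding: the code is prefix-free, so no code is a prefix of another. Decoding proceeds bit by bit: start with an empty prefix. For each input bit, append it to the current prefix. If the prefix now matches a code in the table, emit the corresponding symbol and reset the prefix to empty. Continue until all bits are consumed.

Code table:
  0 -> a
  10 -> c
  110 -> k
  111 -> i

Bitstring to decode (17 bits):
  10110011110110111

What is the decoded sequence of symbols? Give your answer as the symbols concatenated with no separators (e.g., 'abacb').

Bit 0: prefix='1' (no match yet)
Bit 1: prefix='10' -> emit 'c', reset
Bit 2: prefix='1' (no match yet)
Bit 3: prefix='11' (no match yet)
Bit 4: prefix='110' -> emit 'k', reset
Bit 5: prefix='0' -> emit 'a', reset
Bit 6: prefix='1' (no match yet)
Bit 7: prefix='11' (no match yet)
Bit 8: prefix='111' -> emit 'i', reset
Bit 9: prefix='1' (no match yet)
Bit 10: prefix='10' -> emit 'c', reset
Bit 11: prefix='1' (no match yet)
Bit 12: prefix='11' (no match yet)
Bit 13: prefix='110' -> emit 'k', reset
Bit 14: prefix='1' (no match yet)
Bit 15: prefix='11' (no match yet)
Bit 16: prefix='111' -> emit 'i', reset

Answer: ckaicki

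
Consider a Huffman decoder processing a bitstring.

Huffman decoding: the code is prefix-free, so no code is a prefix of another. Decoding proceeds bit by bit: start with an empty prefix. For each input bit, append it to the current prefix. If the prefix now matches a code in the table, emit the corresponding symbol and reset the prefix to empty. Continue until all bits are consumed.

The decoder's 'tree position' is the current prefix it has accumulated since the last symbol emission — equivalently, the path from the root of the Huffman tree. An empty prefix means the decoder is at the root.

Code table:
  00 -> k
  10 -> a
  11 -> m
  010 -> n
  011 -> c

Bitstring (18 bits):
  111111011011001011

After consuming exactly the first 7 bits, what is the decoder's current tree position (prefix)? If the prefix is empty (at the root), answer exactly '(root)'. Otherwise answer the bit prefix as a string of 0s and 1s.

Answer: 0

Derivation:
Bit 0: prefix='1' (no match yet)
Bit 1: prefix='11' -> emit 'm', reset
Bit 2: prefix='1' (no match yet)
Bit 3: prefix='11' -> emit 'm', reset
Bit 4: prefix='1' (no match yet)
Bit 5: prefix='11' -> emit 'm', reset
Bit 6: prefix='0' (no match yet)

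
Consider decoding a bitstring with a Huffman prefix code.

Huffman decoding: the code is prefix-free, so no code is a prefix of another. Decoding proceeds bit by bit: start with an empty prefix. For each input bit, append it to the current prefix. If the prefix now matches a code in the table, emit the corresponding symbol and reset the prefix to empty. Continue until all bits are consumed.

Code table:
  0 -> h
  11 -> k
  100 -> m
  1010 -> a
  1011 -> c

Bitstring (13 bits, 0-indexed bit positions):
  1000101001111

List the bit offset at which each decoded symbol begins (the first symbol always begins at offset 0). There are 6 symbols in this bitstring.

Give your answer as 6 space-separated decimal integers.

Answer: 0 3 4 8 9 11

Derivation:
Bit 0: prefix='1' (no match yet)
Bit 1: prefix='10' (no match yet)
Bit 2: prefix='100' -> emit 'm', reset
Bit 3: prefix='0' -> emit 'h', reset
Bit 4: prefix='1' (no match yet)
Bit 5: prefix='10' (no match yet)
Bit 6: prefix='101' (no match yet)
Bit 7: prefix='1010' -> emit 'a', reset
Bit 8: prefix='0' -> emit 'h', reset
Bit 9: prefix='1' (no match yet)
Bit 10: prefix='11' -> emit 'k', reset
Bit 11: prefix='1' (no match yet)
Bit 12: prefix='11' -> emit 'k', reset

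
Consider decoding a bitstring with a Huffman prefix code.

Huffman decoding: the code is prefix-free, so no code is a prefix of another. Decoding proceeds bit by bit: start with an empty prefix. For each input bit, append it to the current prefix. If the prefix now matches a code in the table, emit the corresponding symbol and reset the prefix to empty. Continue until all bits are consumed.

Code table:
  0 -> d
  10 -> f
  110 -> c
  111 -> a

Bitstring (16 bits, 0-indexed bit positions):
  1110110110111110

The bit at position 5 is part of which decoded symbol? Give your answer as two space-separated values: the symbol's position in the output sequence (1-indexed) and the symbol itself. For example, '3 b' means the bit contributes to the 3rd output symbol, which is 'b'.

Answer: 3 c

Derivation:
Bit 0: prefix='1' (no match yet)
Bit 1: prefix='11' (no match yet)
Bit 2: prefix='111' -> emit 'a', reset
Bit 3: prefix='0' -> emit 'd', reset
Bit 4: prefix='1' (no match yet)
Bit 5: prefix='11' (no match yet)
Bit 6: prefix='110' -> emit 'c', reset
Bit 7: prefix='1' (no match yet)
Bit 8: prefix='11' (no match yet)
Bit 9: prefix='110' -> emit 'c', reset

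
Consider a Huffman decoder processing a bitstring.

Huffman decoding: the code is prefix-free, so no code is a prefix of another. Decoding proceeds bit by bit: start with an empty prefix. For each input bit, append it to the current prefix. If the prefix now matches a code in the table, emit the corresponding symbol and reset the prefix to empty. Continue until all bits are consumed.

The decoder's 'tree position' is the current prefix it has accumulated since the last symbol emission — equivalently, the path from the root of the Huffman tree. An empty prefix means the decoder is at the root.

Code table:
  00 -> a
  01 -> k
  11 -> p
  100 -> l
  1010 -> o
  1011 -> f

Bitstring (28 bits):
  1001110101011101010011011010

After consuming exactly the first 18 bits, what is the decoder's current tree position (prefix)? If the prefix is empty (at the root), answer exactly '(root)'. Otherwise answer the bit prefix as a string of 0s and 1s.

Bit 0: prefix='1' (no match yet)
Bit 1: prefix='10' (no match yet)
Bit 2: prefix='100' -> emit 'l', reset
Bit 3: prefix='1' (no match yet)
Bit 4: prefix='11' -> emit 'p', reset
Bit 5: prefix='1' (no match yet)
Bit 6: prefix='10' (no match yet)
Bit 7: prefix='101' (no match yet)
Bit 8: prefix='1010' -> emit 'o', reset
Bit 9: prefix='1' (no match yet)
Bit 10: prefix='10' (no match yet)
Bit 11: prefix='101' (no match yet)
Bit 12: prefix='1011' -> emit 'f', reset
Bit 13: prefix='1' (no match yet)
Bit 14: prefix='10' (no match yet)
Bit 15: prefix='101' (no match yet)
Bit 16: prefix='1010' -> emit 'o', reset
Bit 17: prefix='1' (no match yet)

Answer: 1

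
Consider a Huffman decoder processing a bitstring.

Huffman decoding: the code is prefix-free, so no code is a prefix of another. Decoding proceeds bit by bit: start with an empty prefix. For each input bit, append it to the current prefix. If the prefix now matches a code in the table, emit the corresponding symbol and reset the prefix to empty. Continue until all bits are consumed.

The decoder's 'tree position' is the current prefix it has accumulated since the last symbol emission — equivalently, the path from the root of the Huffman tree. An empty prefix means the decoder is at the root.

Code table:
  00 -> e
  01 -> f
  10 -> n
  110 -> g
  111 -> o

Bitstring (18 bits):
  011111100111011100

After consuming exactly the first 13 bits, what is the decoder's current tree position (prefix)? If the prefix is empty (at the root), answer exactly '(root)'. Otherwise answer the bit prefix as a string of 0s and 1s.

Bit 0: prefix='0' (no match yet)
Bit 1: prefix='01' -> emit 'f', reset
Bit 2: prefix='1' (no match yet)
Bit 3: prefix='11' (no match yet)
Bit 4: prefix='111' -> emit 'o', reset
Bit 5: prefix='1' (no match yet)
Bit 6: prefix='11' (no match yet)
Bit 7: prefix='110' -> emit 'g', reset
Bit 8: prefix='0' (no match yet)
Bit 9: prefix='01' -> emit 'f', reset
Bit 10: prefix='1' (no match yet)
Bit 11: prefix='11' (no match yet)
Bit 12: prefix='110' -> emit 'g', reset

Answer: (root)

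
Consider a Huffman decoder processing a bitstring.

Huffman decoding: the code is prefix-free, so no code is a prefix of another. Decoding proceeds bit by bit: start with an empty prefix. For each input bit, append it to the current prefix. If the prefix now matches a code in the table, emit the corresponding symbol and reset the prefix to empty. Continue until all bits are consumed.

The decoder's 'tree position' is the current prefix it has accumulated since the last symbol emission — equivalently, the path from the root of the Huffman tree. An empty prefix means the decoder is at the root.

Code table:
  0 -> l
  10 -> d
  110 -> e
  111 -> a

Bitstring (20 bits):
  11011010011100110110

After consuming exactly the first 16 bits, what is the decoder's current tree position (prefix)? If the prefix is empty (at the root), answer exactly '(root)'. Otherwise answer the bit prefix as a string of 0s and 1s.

Bit 0: prefix='1' (no match yet)
Bit 1: prefix='11' (no match yet)
Bit 2: prefix='110' -> emit 'e', reset
Bit 3: prefix='1' (no match yet)
Bit 4: prefix='11' (no match yet)
Bit 5: prefix='110' -> emit 'e', reset
Bit 6: prefix='1' (no match yet)
Bit 7: prefix='10' -> emit 'd', reset
Bit 8: prefix='0' -> emit 'l', reset
Bit 9: prefix='1' (no match yet)
Bit 10: prefix='11' (no match yet)
Bit 11: prefix='111' -> emit 'a', reset
Bit 12: prefix='0' -> emit 'l', reset
Bit 13: prefix='0' -> emit 'l', reset
Bit 14: prefix='1' (no match yet)
Bit 15: prefix='11' (no match yet)

Answer: 11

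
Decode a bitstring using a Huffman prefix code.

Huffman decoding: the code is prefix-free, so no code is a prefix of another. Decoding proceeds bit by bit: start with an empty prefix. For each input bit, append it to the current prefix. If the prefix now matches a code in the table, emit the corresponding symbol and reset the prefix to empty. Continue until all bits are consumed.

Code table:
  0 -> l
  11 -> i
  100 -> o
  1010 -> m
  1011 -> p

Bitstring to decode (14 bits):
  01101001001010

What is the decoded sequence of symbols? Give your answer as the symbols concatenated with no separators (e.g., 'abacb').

Answer: liloom

Derivation:
Bit 0: prefix='0' -> emit 'l', reset
Bit 1: prefix='1' (no match yet)
Bit 2: prefix='11' -> emit 'i', reset
Bit 3: prefix='0' -> emit 'l', reset
Bit 4: prefix='1' (no match yet)
Bit 5: prefix='10' (no match yet)
Bit 6: prefix='100' -> emit 'o', reset
Bit 7: prefix='1' (no match yet)
Bit 8: prefix='10' (no match yet)
Bit 9: prefix='100' -> emit 'o', reset
Bit 10: prefix='1' (no match yet)
Bit 11: prefix='10' (no match yet)
Bit 12: prefix='101' (no match yet)
Bit 13: prefix='1010' -> emit 'm', reset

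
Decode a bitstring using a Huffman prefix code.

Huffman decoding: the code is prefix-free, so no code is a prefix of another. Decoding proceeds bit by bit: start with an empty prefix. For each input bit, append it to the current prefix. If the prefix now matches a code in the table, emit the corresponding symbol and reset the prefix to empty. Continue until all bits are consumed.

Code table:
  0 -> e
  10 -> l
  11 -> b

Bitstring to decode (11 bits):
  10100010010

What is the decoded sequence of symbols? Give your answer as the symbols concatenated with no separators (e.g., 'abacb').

Answer: lleelel

Derivation:
Bit 0: prefix='1' (no match yet)
Bit 1: prefix='10' -> emit 'l', reset
Bit 2: prefix='1' (no match yet)
Bit 3: prefix='10' -> emit 'l', reset
Bit 4: prefix='0' -> emit 'e', reset
Bit 5: prefix='0' -> emit 'e', reset
Bit 6: prefix='1' (no match yet)
Bit 7: prefix='10' -> emit 'l', reset
Bit 8: prefix='0' -> emit 'e', reset
Bit 9: prefix='1' (no match yet)
Bit 10: prefix='10' -> emit 'l', reset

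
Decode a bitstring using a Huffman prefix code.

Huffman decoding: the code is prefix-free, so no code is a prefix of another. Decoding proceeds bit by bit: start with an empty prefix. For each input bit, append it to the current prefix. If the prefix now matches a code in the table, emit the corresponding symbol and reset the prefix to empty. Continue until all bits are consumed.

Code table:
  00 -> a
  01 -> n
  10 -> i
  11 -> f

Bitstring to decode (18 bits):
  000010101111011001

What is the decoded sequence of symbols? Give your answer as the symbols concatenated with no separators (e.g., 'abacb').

Answer: aaiiffnin

Derivation:
Bit 0: prefix='0' (no match yet)
Bit 1: prefix='00' -> emit 'a', reset
Bit 2: prefix='0' (no match yet)
Bit 3: prefix='00' -> emit 'a', reset
Bit 4: prefix='1' (no match yet)
Bit 5: prefix='10' -> emit 'i', reset
Bit 6: prefix='1' (no match yet)
Bit 7: prefix='10' -> emit 'i', reset
Bit 8: prefix='1' (no match yet)
Bit 9: prefix='11' -> emit 'f', reset
Bit 10: prefix='1' (no match yet)
Bit 11: prefix='11' -> emit 'f', reset
Bit 12: prefix='0' (no match yet)
Bit 13: prefix='01' -> emit 'n', reset
Bit 14: prefix='1' (no match yet)
Bit 15: prefix='10' -> emit 'i', reset
Bit 16: prefix='0' (no match yet)
Bit 17: prefix='01' -> emit 'n', reset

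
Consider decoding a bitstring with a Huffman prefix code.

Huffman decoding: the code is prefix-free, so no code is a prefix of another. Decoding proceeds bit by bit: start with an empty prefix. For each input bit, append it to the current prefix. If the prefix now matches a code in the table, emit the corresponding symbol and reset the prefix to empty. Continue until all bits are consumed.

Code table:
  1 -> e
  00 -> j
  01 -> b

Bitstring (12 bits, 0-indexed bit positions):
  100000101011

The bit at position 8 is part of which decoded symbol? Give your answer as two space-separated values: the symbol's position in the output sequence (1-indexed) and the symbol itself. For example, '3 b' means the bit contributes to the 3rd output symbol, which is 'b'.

Bit 0: prefix='1' -> emit 'e', reset
Bit 1: prefix='0' (no match yet)
Bit 2: prefix='00' -> emit 'j', reset
Bit 3: prefix='0' (no match yet)
Bit 4: prefix='00' -> emit 'j', reset
Bit 5: prefix='0' (no match yet)
Bit 6: prefix='01' -> emit 'b', reset
Bit 7: prefix='0' (no match yet)
Bit 8: prefix='01' -> emit 'b', reset
Bit 9: prefix='0' (no match yet)
Bit 10: prefix='01' -> emit 'b', reset
Bit 11: prefix='1' -> emit 'e', reset

Answer: 5 b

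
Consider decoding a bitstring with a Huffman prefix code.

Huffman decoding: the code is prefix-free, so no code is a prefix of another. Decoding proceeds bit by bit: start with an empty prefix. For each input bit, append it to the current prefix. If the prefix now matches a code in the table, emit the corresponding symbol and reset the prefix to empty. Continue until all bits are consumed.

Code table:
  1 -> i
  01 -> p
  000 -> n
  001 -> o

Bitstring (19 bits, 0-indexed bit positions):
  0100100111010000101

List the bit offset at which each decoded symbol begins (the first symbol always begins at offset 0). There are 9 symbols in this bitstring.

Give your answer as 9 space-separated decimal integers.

Bit 0: prefix='0' (no match yet)
Bit 1: prefix='01' -> emit 'p', reset
Bit 2: prefix='0' (no match yet)
Bit 3: prefix='00' (no match yet)
Bit 4: prefix='001' -> emit 'o', reset
Bit 5: prefix='0' (no match yet)
Bit 6: prefix='00' (no match yet)
Bit 7: prefix='001' -> emit 'o', reset
Bit 8: prefix='1' -> emit 'i', reset
Bit 9: prefix='1' -> emit 'i', reset
Bit 10: prefix='0' (no match yet)
Bit 11: prefix='01' -> emit 'p', reset
Bit 12: prefix='0' (no match yet)
Bit 13: prefix='00' (no match yet)
Bit 14: prefix='000' -> emit 'n', reset
Bit 15: prefix='0' (no match yet)
Bit 16: prefix='01' -> emit 'p', reset
Bit 17: prefix='0' (no match yet)
Bit 18: prefix='01' -> emit 'p', reset

Answer: 0 2 5 8 9 10 12 15 17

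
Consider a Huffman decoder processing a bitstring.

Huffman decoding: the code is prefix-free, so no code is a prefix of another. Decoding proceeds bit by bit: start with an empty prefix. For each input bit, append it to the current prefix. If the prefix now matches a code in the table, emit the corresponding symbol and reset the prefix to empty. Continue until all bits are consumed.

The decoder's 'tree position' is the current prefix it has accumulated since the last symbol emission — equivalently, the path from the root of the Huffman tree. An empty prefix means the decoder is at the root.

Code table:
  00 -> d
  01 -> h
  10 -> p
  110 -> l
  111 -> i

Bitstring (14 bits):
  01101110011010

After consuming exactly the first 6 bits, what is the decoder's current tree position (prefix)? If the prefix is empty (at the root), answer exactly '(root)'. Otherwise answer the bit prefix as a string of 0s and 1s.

Bit 0: prefix='0' (no match yet)
Bit 1: prefix='01' -> emit 'h', reset
Bit 2: prefix='1' (no match yet)
Bit 3: prefix='10' -> emit 'p', reset
Bit 4: prefix='1' (no match yet)
Bit 5: prefix='11' (no match yet)

Answer: 11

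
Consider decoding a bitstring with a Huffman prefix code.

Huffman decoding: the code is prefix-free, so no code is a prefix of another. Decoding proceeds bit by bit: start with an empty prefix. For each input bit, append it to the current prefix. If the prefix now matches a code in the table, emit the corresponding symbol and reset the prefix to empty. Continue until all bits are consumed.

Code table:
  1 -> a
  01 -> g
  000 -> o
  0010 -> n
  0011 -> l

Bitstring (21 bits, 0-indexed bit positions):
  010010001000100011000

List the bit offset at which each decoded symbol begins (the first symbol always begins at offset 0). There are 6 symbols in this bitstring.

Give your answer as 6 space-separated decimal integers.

Bit 0: prefix='0' (no match yet)
Bit 1: prefix='01' -> emit 'g', reset
Bit 2: prefix='0' (no match yet)
Bit 3: prefix='00' (no match yet)
Bit 4: prefix='001' (no match yet)
Bit 5: prefix='0010' -> emit 'n', reset
Bit 6: prefix='0' (no match yet)
Bit 7: prefix='00' (no match yet)
Bit 8: prefix='001' (no match yet)
Bit 9: prefix='0010' -> emit 'n', reset
Bit 10: prefix='0' (no match yet)
Bit 11: prefix='00' (no match yet)
Bit 12: prefix='001' (no match yet)
Bit 13: prefix='0010' -> emit 'n', reset
Bit 14: prefix='0' (no match yet)
Bit 15: prefix='00' (no match yet)
Bit 16: prefix='001' (no match yet)
Bit 17: prefix='0011' -> emit 'l', reset
Bit 18: prefix='0' (no match yet)
Bit 19: prefix='00' (no match yet)
Bit 20: prefix='000' -> emit 'o', reset

Answer: 0 2 6 10 14 18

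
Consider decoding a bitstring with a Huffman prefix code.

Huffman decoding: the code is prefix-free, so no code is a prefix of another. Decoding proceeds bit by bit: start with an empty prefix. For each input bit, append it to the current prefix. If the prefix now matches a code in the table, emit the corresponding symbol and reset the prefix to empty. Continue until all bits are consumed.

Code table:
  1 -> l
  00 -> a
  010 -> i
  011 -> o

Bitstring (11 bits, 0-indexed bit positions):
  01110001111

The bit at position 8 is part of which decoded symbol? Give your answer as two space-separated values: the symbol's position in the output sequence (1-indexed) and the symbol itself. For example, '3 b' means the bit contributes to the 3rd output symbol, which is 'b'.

Answer: 4 o

Derivation:
Bit 0: prefix='0' (no match yet)
Bit 1: prefix='01' (no match yet)
Bit 2: prefix='011' -> emit 'o', reset
Bit 3: prefix='1' -> emit 'l', reset
Bit 4: prefix='0' (no match yet)
Bit 5: prefix='00' -> emit 'a', reset
Bit 6: prefix='0' (no match yet)
Bit 7: prefix='01' (no match yet)
Bit 8: prefix='011' -> emit 'o', reset
Bit 9: prefix='1' -> emit 'l', reset
Bit 10: prefix='1' -> emit 'l', reset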